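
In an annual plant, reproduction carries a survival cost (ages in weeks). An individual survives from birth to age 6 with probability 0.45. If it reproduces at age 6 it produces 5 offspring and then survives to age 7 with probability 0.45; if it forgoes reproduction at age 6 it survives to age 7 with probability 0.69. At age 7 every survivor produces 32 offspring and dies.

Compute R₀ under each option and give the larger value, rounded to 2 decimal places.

9.94

breed at age 6: R₀ = 0.45 × (5 + 0.45 × 32) = 0.45 × 19.4000 = 8.7300
delay to age 7: R₀ = 0.45 × (0.69 × 32) = 0.45 × 22.0800 = 9.9360
Higher: delay to age 7 (9.9360).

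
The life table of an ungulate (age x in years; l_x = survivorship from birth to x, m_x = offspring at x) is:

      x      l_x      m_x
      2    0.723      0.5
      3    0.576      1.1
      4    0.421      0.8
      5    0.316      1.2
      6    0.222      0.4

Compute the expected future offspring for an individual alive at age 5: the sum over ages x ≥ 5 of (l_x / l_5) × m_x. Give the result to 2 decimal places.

l_5 = 0.316. Conditional survival from age 5 to x is l_x / l_5.
  x=5: (0.316/0.316) × 1.2 = 1.2000
  x=6: (0.222/0.316) × 0.4 = 0.2810
Sum = 1.2000 + 0.2810 = 1.4810

1.48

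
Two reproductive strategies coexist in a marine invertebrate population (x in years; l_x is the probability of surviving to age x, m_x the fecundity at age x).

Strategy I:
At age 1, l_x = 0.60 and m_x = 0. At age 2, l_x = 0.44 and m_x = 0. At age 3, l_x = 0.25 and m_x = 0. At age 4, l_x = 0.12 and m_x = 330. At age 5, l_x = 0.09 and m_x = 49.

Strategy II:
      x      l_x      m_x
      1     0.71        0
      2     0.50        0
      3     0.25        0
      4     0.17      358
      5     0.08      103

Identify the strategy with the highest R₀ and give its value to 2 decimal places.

Strategy I: R₀ = 0.60×0 + 0.44×0 + 0.25×0 + 0.12×330 + 0.09×49 = 44.0100
Strategy II: R₀ = 0.71×0 + 0.50×0 + 0.25×0 + 0.17×358 + 0.08×103 = 69.1000
Highest R₀: strategy II with 69.1000.

69.10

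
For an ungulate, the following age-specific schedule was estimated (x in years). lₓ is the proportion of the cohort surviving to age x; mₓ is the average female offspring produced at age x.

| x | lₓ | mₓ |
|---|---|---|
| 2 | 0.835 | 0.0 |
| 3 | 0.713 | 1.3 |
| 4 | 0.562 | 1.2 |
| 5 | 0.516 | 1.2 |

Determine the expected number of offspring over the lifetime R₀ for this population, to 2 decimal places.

R₀ = Σ lₓ mₓ:
  age 2: 0.835 × 0.0 = 0.0000
  age 3: 0.713 × 1.3 = 0.9269
  age 4: 0.562 × 1.2 = 0.6744
  age 5: 0.516 × 1.2 = 0.6192
R₀ = 0.0000 + 0.9269 + 0.6744 + 0.6192 = 2.2205

2.22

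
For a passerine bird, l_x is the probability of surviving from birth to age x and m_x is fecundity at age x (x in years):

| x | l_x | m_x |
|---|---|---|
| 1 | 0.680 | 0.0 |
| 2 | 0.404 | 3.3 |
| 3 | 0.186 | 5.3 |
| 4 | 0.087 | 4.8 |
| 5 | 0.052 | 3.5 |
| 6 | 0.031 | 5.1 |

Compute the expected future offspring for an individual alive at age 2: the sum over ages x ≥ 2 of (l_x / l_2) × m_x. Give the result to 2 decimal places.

l_2 = 0.404. Conditional survival from age 2 to x is l_x / l_2.
  x=2: (0.404/0.404) × 3.3 = 3.3000
  x=3: (0.186/0.404) × 5.3 = 2.4401
  x=4: (0.087/0.404) × 4.8 = 1.0337
  x=5: (0.052/0.404) × 3.5 = 0.4505
  x=6: (0.031/0.404) × 5.1 = 0.3913
Sum = 3.3000 + 2.4401 + 1.0337 + 0.4505 + 0.3913 = 7.6156

7.62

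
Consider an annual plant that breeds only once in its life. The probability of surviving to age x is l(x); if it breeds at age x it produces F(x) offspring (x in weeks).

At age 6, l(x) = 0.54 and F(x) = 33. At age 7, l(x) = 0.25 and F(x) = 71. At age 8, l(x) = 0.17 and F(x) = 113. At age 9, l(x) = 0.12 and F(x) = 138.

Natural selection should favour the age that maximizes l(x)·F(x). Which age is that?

8

Expected offspring if breeding at age x = l(x) × F(x):
  age 6: 0.54 × 33 = 17.820
  age 7: 0.25 × 71 = 17.750
  age 8: 0.17 × 113 = 19.210
  age 9: 0.12 × 138 = 16.560
Maximum at age 8 (19.210).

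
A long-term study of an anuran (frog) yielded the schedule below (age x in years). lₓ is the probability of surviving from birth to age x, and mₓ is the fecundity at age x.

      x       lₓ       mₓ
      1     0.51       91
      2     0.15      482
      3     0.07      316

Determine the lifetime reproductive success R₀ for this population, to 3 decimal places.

R₀ = Σ lₓ mₓ:
  age 1: 0.51 × 91 = 46.4100
  age 2: 0.15 × 482 = 72.3000
  age 3: 0.07 × 316 = 22.1200
R₀ = 46.4100 + 72.3000 + 22.1200 = 140.8300

140.830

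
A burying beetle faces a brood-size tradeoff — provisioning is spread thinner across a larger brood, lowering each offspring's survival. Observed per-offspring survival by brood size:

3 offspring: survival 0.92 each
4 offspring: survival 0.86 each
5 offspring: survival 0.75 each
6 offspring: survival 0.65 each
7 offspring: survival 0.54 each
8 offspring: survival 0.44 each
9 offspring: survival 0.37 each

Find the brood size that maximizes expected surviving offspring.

6

Expected surviving offspring = c × s(c):
  c=3: 3 × 0.92 = 2.760
  c=4: 4 × 0.86 = 3.440
  c=5: 5 × 0.75 = 3.750
  c=6: 6 × 0.65 = 3.900
  c=7: 7 × 0.54 = 3.780
  c=8: 8 × 0.44 = 3.520
  c=9: 9 × 0.37 = 3.330
Maximum at c = 6 (3.900 surviving offspring).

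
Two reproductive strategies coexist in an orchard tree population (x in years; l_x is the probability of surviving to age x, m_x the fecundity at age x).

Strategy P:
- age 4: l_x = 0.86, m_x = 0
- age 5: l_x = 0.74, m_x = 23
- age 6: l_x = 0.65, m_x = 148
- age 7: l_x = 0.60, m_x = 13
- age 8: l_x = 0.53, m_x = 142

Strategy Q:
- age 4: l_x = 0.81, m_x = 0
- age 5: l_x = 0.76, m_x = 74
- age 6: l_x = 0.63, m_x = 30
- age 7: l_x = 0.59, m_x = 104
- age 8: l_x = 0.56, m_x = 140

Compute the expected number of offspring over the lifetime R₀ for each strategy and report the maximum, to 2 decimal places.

Strategy P: R₀ = 0.86×0 + 0.74×23 + 0.65×148 + 0.60×13 + 0.53×142 = 196.2800
Strategy Q: R₀ = 0.81×0 + 0.76×74 + 0.63×30 + 0.59×104 + 0.56×140 = 214.9000
Highest R₀: strategy Q with 214.9000.

214.90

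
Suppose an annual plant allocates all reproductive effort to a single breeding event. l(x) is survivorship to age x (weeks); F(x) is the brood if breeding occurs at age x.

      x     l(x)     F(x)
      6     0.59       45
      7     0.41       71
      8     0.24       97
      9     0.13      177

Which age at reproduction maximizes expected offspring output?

7

Expected offspring if breeding at age x = l(x) × F(x):
  age 6: 0.59 × 45 = 26.550
  age 7: 0.41 × 71 = 29.110
  age 8: 0.24 × 97 = 23.280
  age 9: 0.13 × 177 = 23.010
Maximum at age 7 (29.110).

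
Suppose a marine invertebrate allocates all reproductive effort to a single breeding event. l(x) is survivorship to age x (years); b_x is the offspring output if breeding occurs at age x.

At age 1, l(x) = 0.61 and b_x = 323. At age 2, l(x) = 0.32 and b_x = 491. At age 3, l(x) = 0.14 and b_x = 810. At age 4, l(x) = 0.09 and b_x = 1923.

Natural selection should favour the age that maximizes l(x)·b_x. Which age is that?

1

Expected offspring if breeding at age x = l(x) × b_x:
  age 1: 0.61 × 323 = 197.030
  age 2: 0.32 × 491 = 157.120
  age 3: 0.14 × 810 = 113.400
  age 4: 0.09 × 1923 = 173.070
Maximum at age 1 (197.030).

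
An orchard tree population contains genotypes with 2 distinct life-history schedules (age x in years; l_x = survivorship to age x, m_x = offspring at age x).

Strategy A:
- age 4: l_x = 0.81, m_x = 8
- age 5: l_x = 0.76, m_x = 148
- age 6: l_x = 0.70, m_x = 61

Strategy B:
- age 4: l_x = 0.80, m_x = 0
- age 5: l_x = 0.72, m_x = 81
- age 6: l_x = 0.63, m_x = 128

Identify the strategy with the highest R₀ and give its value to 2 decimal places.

Strategy A: R₀ = 0.81×8 + 0.76×148 + 0.70×61 = 161.6600
Strategy B: R₀ = 0.80×0 + 0.72×81 + 0.63×128 = 138.9600
Highest R₀: strategy A with 161.6600.

161.66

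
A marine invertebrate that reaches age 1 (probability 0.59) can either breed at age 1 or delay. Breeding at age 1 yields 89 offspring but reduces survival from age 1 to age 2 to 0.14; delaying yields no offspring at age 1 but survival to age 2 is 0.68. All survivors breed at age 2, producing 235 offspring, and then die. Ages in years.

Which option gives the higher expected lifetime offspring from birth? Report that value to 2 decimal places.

94.28

breed at age 1: R₀ = 0.59 × (89 + 0.14 × 235) = 0.59 × 121.9000 = 71.9210
delay to age 2: R₀ = 0.59 × (0.68 × 235) = 0.59 × 159.8000 = 94.2820
Higher: delay to age 2 (94.2820).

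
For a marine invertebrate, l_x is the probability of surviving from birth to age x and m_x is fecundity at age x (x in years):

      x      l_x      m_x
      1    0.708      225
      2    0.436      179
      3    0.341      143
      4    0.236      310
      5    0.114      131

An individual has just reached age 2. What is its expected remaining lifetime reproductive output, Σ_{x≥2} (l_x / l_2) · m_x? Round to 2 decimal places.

l_2 = 0.436. Conditional survival from age 2 to x is l_x / l_2.
  x=2: (0.436/0.436) × 179 = 179.0000
  x=3: (0.341/0.436) × 143 = 111.8417
  x=4: (0.236/0.436) × 310 = 167.7982
  x=5: (0.114/0.436) × 131 = 34.2523
Sum = 179.0000 + 111.8417 + 167.7982 + 34.2523 = 492.8922

492.89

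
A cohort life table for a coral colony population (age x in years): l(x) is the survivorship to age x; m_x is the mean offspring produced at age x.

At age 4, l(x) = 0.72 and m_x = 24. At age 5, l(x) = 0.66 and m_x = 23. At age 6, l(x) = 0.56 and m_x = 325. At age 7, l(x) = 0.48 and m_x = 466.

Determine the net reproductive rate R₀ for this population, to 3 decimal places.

R₀ = Σ l(x) m_x:
  age 4: 0.72 × 24 = 17.2800
  age 5: 0.66 × 23 = 15.1800
  age 6: 0.56 × 325 = 182.0000
  age 7: 0.48 × 466 = 223.6800
R₀ = 17.2800 + 15.1800 + 182.0000 + 223.6800 = 438.1400

438.140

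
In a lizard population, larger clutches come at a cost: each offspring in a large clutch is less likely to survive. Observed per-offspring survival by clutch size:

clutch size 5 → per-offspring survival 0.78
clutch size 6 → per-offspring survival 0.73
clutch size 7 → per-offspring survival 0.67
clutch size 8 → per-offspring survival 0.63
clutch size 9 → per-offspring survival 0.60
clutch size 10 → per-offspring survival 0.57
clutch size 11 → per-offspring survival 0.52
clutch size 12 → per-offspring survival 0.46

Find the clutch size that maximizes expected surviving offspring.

11

Expected surviving offspring = c × s(c):
  c=5: 5 × 0.78 = 3.900
  c=6: 6 × 0.73 = 4.380
  c=7: 7 × 0.67 = 4.690
  c=8: 8 × 0.63 = 5.040
  c=9: 9 × 0.60 = 5.400
  c=10: 10 × 0.57 = 5.700
  c=11: 11 × 0.52 = 5.720
  c=12: 12 × 0.46 = 5.520
Maximum at c = 11 (5.720 surviving offspring).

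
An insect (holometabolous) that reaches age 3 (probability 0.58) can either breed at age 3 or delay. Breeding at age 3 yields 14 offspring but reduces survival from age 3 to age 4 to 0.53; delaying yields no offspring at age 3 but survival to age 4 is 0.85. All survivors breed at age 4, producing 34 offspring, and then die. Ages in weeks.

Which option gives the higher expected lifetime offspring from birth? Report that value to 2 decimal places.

breed at age 3: R₀ = 0.58 × (14 + 0.53 × 34) = 0.58 × 32.0200 = 18.5716
delay to age 4: R₀ = 0.58 × (0.85 × 34) = 0.58 × 28.9000 = 16.7620
Higher: breed at age 3 (18.5716).

18.57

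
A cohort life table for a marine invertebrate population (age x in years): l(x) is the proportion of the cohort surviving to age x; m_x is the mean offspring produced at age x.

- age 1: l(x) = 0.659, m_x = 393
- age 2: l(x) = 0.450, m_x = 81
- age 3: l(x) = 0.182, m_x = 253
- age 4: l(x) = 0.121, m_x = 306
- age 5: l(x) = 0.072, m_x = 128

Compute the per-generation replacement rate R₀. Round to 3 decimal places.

R₀ = Σ l(x) m_x:
  age 1: 0.659 × 393 = 258.9870
  age 2: 0.450 × 81 = 36.4500
  age 3: 0.182 × 253 = 46.0460
  age 4: 0.121 × 306 = 37.0260
  age 5: 0.072 × 128 = 9.2160
R₀ = 258.9870 + 36.4500 + 46.0460 + 37.0260 + 9.2160 = 387.7250

387.725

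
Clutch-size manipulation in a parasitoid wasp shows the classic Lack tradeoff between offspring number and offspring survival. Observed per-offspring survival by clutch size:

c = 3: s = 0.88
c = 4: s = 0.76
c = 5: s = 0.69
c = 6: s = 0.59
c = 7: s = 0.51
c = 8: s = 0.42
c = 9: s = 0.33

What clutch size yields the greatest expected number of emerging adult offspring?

Expected emerging adult offspring = c × s(c):
  c=3: 3 × 0.88 = 2.640
  c=4: 4 × 0.76 = 3.040
  c=5: 5 × 0.69 = 3.450
  c=6: 6 × 0.59 = 3.540
  c=7: 7 × 0.51 = 3.570
  c=8: 8 × 0.42 = 3.360
  c=9: 9 × 0.33 = 2.970
Maximum at c = 7 (3.570 emerging adult offspring).

7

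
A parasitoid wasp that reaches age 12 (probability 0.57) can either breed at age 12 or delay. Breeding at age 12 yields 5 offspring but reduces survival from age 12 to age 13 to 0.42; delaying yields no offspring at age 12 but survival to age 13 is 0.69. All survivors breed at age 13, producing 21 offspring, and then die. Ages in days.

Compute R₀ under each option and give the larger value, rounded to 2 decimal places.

breed at age 12: R₀ = 0.57 × (5 + 0.42 × 21) = 0.57 × 13.8200 = 7.8774
delay to age 13: R₀ = 0.57 × (0.69 × 21) = 0.57 × 14.4900 = 8.2593
Higher: delay to age 13 (8.2593).

8.26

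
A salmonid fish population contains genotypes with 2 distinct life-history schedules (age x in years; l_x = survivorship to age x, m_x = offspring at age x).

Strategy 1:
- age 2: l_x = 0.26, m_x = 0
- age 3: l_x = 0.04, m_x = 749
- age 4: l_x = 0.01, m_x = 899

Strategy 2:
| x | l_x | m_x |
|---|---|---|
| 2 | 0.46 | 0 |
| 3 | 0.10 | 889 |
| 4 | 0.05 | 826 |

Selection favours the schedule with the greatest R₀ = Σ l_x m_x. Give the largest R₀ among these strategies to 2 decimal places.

130.20

Strategy 1: R₀ = 0.26×0 + 0.04×749 + 0.01×899 = 38.9500
Strategy 2: R₀ = 0.46×0 + 0.10×889 + 0.05×826 = 130.2000
Highest R₀: strategy 2 with 130.2000.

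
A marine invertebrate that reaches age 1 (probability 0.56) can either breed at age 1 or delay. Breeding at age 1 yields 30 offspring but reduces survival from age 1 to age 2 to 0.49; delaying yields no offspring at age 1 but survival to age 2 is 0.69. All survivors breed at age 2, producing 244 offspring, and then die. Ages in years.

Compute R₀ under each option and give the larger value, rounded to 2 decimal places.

breed at age 1: R₀ = 0.56 × (30 + 0.49 × 244) = 0.56 × 149.5600 = 83.7536
delay to age 2: R₀ = 0.56 × (0.69 × 244) = 0.56 × 168.3600 = 94.2816
Higher: delay to age 2 (94.2816).

94.28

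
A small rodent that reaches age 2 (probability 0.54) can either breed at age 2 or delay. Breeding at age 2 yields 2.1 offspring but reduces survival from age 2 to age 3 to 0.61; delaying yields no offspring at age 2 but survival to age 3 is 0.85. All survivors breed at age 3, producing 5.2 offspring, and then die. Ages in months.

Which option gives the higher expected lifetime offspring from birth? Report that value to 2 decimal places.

breed at age 2: R₀ = 0.54 × (2.1 + 0.61 × 5.2) = 0.54 × 5.2720 = 2.8469
delay to age 3: R₀ = 0.54 × (0.85 × 5.2) = 0.54 × 4.4200 = 2.3868
Higher: breed at age 2 (2.8469).

2.85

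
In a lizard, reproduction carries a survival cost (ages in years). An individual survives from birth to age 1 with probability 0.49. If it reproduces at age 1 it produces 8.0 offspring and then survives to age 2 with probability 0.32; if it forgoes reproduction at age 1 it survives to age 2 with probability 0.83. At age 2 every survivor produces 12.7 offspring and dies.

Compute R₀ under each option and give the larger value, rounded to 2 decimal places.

5.91

breed at age 1: R₀ = 0.49 × (8.0 + 0.32 × 12.7) = 0.49 × 12.0640 = 5.9114
delay to age 2: R₀ = 0.49 × (0.83 × 12.7) = 0.49 × 10.5410 = 5.1651
Higher: breed at age 1 (5.9114).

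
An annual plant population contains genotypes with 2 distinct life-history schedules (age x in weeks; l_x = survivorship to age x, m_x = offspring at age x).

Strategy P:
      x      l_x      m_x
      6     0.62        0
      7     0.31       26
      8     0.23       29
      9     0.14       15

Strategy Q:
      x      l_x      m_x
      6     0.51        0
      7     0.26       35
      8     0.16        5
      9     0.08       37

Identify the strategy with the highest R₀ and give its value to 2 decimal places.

16.83

Strategy P: R₀ = 0.62×0 + 0.31×26 + 0.23×29 + 0.14×15 = 16.8300
Strategy Q: R₀ = 0.51×0 + 0.26×35 + 0.16×5 + 0.08×37 = 12.8600
Highest R₀: strategy P with 16.8300.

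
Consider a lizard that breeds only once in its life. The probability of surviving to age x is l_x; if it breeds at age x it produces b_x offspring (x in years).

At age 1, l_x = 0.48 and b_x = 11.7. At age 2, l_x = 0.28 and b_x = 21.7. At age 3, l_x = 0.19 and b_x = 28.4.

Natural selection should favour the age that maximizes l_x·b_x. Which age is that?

2

Expected offspring if breeding at age x = l_x × b_x:
  age 1: 0.48 × 11.7 = 5.616
  age 2: 0.28 × 21.7 = 6.076
  age 3: 0.19 × 28.4 = 5.396
Maximum at age 2 (6.076).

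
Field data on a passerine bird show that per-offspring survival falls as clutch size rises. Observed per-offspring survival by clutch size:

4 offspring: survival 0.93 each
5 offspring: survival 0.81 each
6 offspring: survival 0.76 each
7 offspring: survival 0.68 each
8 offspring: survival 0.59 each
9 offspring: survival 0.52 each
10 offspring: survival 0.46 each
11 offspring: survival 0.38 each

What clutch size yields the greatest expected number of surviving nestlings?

Expected surviving nestlings = c × s(c):
  c=4: 4 × 0.93 = 3.720
  c=5: 5 × 0.81 = 4.050
  c=6: 6 × 0.76 = 4.560
  c=7: 7 × 0.68 = 4.760
  c=8: 8 × 0.59 = 4.720
  c=9: 9 × 0.52 = 4.680
  c=10: 10 × 0.46 = 4.600
  c=11: 11 × 0.38 = 4.180
Maximum at c = 7 (4.760 surviving nestlings).

7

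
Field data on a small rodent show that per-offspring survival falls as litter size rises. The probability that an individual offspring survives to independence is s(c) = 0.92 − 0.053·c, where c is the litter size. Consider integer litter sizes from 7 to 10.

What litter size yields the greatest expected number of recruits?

Expected recruits = c × s(c):
  c=7: 7 × 0.549 = 3.843
  c=8: 8 × 0.496 = 3.968
  c=9: 9 × 0.443 = 3.987
  c=10: 10 × 0.390 = 3.900
Maximum at c = 9 (3.987 recruits).

9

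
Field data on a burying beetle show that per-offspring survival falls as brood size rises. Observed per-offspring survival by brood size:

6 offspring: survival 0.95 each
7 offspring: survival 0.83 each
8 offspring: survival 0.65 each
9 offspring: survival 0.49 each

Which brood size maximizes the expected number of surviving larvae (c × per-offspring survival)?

Expected surviving larvae = c × s(c):
  c=6: 6 × 0.95 = 5.700
  c=7: 7 × 0.83 = 5.810
  c=8: 8 × 0.65 = 5.200
  c=9: 9 × 0.49 = 4.410
Maximum at c = 7 (5.810 surviving larvae).

7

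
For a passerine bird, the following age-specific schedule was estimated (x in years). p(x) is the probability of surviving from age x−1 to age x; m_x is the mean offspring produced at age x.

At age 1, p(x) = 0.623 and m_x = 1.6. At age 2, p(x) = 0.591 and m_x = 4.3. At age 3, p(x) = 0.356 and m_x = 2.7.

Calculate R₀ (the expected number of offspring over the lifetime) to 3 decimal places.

Survivorship from birth: l_x = p_1·p_2·…·p_x.
  l_1 = 0.62300
  l_2 = 0.36819
  l_3 = 0.13108
R₀ = Σ l_x m_x:
  age 1: 0.62300 × 1.6 = 0.9968
  age 2: 0.36819 × 4.3 = 1.5832
  age 3: 0.13108 × 2.7 = 0.3539
R₀ = 0.9968 + 1.5832 + 0.3539 = 2.9339

2.934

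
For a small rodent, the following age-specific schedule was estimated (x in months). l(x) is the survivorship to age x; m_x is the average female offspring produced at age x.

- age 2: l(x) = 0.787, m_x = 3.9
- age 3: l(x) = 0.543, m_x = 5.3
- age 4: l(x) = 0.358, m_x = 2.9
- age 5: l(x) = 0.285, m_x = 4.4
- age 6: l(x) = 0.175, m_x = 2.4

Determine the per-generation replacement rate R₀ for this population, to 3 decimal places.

8.659

R₀ = Σ l(x) m_x:
  age 2: 0.787 × 3.9 = 3.0693
  age 3: 0.543 × 5.3 = 2.8779
  age 4: 0.358 × 2.9 = 1.0382
  age 5: 0.285 × 4.4 = 1.2540
  age 6: 0.175 × 2.4 = 0.4200
R₀ = 3.0693 + 2.8779 + 1.0382 + 1.2540 + 0.4200 = 8.6594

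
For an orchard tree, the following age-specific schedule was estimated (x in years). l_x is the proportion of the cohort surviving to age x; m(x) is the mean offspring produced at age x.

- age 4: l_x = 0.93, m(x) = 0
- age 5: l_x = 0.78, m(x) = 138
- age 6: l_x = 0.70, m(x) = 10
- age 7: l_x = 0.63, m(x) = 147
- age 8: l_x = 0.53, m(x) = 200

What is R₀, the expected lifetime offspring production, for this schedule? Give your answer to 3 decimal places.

R₀ = Σ l_x m(x):
  age 4: 0.93 × 0 = 0.0000
  age 5: 0.78 × 138 = 107.6400
  age 6: 0.70 × 10 = 7.0000
  age 7: 0.63 × 147 = 92.6100
  age 8: 0.53 × 200 = 106.0000
R₀ = 0.0000 + 107.6400 + 7.0000 + 92.6100 + 106.0000 = 313.2500

313.250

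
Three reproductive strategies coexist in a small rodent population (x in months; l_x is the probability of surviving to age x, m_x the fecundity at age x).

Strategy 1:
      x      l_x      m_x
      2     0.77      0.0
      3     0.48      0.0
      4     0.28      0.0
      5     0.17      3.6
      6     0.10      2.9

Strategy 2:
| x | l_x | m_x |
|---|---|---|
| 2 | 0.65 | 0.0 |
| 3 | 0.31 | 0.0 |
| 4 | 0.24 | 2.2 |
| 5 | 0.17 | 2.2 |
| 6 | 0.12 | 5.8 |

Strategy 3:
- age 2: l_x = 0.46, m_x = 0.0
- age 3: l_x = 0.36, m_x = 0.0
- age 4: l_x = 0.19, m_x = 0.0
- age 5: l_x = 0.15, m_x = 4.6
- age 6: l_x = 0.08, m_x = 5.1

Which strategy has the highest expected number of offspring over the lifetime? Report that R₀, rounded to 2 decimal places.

1.60

Strategy 1: R₀ = 0.77×0.0 + 0.48×0.0 + 0.28×0.0 + 0.17×3.6 + 0.10×2.9 = 0.9020
Strategy 2: R₀ = 0.65×0.0 + 0.31×0.0 + 0.24×2.2 + 0.17×2.2 + 0.12×5.8 = 1.5980
Strategy 3: R₀ = 0.46×0.0 + 0.36×0.0 + 0.19×0.0 + 0.15×4.6 + 0.08×5.1 = 1.0980
Highest R₀: strategy 2 with 1.5980.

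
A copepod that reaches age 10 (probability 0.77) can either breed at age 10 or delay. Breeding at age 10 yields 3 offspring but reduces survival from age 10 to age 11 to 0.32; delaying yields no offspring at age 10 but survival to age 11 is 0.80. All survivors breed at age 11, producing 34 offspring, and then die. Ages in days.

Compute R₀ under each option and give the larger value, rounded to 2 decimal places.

20.94

breed at age 10: R₀ = 0.77 × (3 + 0.32 × 34) = 0.77 × 13.8800 = 10.6876
delay to age 11: R₀ = 0.77 × (0.80 × 34) = 0.77 × 27.2000 = 20.9440
Higher: delay to age 11 (20.9440).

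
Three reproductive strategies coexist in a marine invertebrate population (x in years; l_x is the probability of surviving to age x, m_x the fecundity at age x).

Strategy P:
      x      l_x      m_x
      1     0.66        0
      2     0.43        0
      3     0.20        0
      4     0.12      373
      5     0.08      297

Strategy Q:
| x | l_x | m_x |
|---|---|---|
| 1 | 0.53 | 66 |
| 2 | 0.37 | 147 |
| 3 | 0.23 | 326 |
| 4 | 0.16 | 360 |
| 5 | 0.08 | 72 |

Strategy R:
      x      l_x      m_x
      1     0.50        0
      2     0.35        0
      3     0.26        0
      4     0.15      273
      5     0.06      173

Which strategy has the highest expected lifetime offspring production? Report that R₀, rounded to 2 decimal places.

227.71

Strategy P: R₀ = 0.66×0 + 0.43×0 + 0.20×0 + 0.12×373 + 0.08×297 = 68.5200
Strategy Q: R₀ = 0.53×66 + 0.37×147 + 0.23×326 + 0.16×360 + 0.08×72 = 227.7100
Strategy R: R₀ = 0.50×0 + 0.35×0 + 0.26×0 + 0.15×273 + 0.06×173 = 51.3300
Highest R₀: strategy Q with 227.7100.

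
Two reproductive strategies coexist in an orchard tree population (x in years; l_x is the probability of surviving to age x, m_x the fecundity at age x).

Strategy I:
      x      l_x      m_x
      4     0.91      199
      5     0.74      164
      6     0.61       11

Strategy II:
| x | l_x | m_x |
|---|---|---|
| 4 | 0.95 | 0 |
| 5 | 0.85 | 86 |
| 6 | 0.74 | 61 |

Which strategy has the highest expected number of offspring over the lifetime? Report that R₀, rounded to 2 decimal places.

Strategy I: R₀ = 0.91×199 + 0.74×164 + 0.61×11 = 309.1600
Strategy II: R₀ = 0.95×0 + 0.85×86 + 0.74×61 = 118.2400
Highest R₀: strategy I with 309.1600.

309.16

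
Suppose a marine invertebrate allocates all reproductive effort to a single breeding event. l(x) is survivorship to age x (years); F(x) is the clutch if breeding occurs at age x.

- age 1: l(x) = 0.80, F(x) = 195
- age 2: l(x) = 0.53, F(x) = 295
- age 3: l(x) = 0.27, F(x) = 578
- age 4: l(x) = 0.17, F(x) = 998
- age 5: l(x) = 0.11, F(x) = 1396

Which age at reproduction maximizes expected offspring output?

4

Expected offspring if breeding at age x = l(x) × F(x):
  age 1: 0.80 × 195 = 156.000
  age 2: 0.53 × 295 = 156.350
  age 3: 0.27 × 578 = 156.060
  age 4: 0.17 × 998 = 169.660
  age 5: 0.11 × 1396 = 153.560
Maximum at age 4 (169.660).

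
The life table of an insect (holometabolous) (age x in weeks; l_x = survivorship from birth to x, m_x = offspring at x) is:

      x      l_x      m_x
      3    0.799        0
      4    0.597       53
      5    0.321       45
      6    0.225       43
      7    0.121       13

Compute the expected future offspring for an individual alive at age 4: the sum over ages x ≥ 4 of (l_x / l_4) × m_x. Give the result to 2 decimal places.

l_4 = 0.597. Conditional survival from age 4 to x is l_x / l_4.
  x=4: (0.597/0.597) × 53 = 53.0000
  x=5: (0.321/0.597) × 45 = 24.1960
  x=6: (0.225/0.597) × 43 = 16.2060
  x=7: (0.121/0.597) × 13 = 2.6348
Sum = 53.0000 + 24.1960 + 16.2060 + 2.6348 = 96.0369

96.04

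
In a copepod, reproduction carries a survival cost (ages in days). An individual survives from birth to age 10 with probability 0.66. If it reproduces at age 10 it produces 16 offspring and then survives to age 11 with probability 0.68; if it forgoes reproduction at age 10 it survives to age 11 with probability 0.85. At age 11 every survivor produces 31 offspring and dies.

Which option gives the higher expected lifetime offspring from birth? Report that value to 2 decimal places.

breed at age 10: R₀ = 0.66 × (16 + 0.68 × 31) = 0.66 × 37.0800 = 24.4728
delay to age 11: R₀ = 0.66 × (0.85 × 31) = 0.66 × 26.3500 = 17.3910
Higher: breed at age 10 (24.4728).

24.47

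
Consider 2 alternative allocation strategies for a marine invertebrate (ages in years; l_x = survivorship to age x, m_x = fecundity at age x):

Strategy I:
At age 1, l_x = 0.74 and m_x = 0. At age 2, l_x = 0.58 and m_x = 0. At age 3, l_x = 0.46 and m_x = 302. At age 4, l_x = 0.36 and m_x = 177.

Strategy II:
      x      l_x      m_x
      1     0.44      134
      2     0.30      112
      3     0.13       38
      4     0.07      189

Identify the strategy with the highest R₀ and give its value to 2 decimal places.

202.64

Strategy I: R₀ = 0.74×0 + 0.58×0 + 0.46×302 + 0.36×177 = 202.6400
Strategy II: R₀ = 0.44×134 + 0.30×112 + 0.13×38 + 0.07×189 = 110.7300
Highest R₀: strategy I with 202.6400.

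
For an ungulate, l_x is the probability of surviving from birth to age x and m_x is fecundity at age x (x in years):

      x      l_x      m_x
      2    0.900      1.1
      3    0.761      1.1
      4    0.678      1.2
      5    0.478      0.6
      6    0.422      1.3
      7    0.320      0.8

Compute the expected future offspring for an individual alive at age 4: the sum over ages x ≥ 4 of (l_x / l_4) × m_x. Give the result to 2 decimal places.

l_4 = 0.678. Conditional survival from age 4 to x is l_x / l_4.
  x=4: (0.678/0.678) × 1.2 = 1.2000
  x=5: (0.478/0.678) × 0.6 = 0.4230
  x=6: (0.422/0.678) × 1.3 = 0.8091
  x=7: (0.320/0.678) × 0.8 = 0.3776
Sum = 1.2000 + 0.4230 + 0.8091 + 0.3776 = 2.8097

2.81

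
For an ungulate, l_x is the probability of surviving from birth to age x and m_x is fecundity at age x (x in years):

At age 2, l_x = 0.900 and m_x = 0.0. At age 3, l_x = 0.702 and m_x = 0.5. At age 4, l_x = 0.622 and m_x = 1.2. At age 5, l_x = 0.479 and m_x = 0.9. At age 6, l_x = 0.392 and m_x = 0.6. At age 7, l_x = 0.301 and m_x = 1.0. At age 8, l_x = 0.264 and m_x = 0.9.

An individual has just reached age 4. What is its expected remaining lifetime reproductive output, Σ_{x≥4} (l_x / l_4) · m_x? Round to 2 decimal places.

3.14

l_4 = 0.622. Conditional survival from age 4 to x is l_x / l_4.
  x=4: (0.622/0.622) × 1.2 = 1.2000
  x=5: (0.479/0.622) × 0.9 = 0.6931
  x=6: (0.392/0.622) × 0.6 = 0.3781
  x=7: (0.301/0.622) × 1.0 = 0.4839
  x=8: (0.264/0.622) × 0.9 = 0.3820
Sum = 1.2000 + 0.6931 + 0.3781 + 0.4839 + 0.3820 = 3.1371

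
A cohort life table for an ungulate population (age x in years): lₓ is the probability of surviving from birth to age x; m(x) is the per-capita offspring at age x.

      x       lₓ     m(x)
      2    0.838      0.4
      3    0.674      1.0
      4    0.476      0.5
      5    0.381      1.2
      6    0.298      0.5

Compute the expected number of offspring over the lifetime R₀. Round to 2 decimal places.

1.85

R₀ = Σ lₓ m(x):
  age 2: 0.838 × 0.4 = 0.3352
  age 3: 0.674 × 1.0 = 0.6740
  age 4: 0.476 × 0.5 = 0.2380
  age 5: 0.381 × 1.2 = 0.4572
  age 6: 0.298 × 0.5 = 0.1490
R₀ = 0.3352 + 0.6740 + 0.2380 + 0.4572 + 0.1490 = 1.8534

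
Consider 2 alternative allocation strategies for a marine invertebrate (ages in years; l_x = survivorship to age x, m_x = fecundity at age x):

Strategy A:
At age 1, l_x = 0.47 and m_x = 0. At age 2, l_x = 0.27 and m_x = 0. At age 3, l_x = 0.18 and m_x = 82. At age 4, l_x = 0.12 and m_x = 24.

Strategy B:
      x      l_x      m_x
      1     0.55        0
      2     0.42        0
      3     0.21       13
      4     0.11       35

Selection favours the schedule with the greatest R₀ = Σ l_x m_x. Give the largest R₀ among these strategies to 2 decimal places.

17.64

Strategy A: R₀ = 0.47×0 + 0.27×0 + 0.18×82 + 0.12×24 = 17.6400
Strategy B: R₀ = 0.55×0 + 0.42×0 + 0.21×13 + 0.11×35 = 6.5800
Highest R₀: strategy A with 17.6400.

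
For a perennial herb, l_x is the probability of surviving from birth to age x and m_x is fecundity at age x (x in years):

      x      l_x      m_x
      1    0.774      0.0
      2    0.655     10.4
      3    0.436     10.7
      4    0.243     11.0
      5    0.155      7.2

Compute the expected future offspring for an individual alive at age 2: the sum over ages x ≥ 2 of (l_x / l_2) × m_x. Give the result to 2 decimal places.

l_2 = 0.655. Conditional survival from age 2 to x is l_x / l_2.
  x=2: (0.655/0.655) × 10.4 = 10.4000
  x=3: (0.436/0.655) × 10.7 = 7.1224
  x=4: (0.243/0.655) × 11.0 = 4.0809
  x=5: (0.155/0.655) × 7.2 = 1.7038
Sum = 10.4000 + 7.1224 + 4.0809 + 1.7038 = 23.3072

23.31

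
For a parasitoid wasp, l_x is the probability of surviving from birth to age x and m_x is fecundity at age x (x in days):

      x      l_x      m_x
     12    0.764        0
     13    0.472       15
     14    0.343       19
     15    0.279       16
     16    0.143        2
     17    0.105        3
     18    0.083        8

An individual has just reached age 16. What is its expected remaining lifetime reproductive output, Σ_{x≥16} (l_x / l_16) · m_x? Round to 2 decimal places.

l_16 = 0.143. Conditional survival from age 16 to x is l_x / l_16.
  x=16: (0.143/0.143) × 2 = 2.0000
  x=17: (0.105/0.143) × 3 = 2.2028
  x=18: (0.083/0.143) × 8 = 4.6434
Sum = 2.0000 + 2.2028 + 4.6434 = 8.8462

8.85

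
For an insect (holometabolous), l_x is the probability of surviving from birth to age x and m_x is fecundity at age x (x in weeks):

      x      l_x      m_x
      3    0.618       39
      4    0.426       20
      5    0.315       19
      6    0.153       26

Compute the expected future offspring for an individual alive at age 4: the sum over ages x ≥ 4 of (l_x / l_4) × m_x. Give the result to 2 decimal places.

43.39

l_4 = 0.426. Conditional survival from age 4 to x is l_x / l_4.
  x=4: (0.426/0.426) × 20 = 20.0000
  x=5: (0.315/0.426) × 19 = 14.0493
  x=6: (0.153/0.426) × 26 = 9.3380
Sum = 20.0000 + 14.0493 + 9.3380 = 43.3873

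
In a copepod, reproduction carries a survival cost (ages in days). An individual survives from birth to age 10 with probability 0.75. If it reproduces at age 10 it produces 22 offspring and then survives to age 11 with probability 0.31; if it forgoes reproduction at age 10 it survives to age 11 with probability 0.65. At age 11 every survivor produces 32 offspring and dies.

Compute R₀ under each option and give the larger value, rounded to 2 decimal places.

23.94

breed at age 10: R₀ = 0.75 × (22 + 0.31 × 32) = 0.75 × 31.9200 = 23.9400
delay to age 11: R₀ = 0.75 × (0.65 × 32) = 0.75 × 20.8000 = 15.6000
Higher: breed at age 10 (23.9400).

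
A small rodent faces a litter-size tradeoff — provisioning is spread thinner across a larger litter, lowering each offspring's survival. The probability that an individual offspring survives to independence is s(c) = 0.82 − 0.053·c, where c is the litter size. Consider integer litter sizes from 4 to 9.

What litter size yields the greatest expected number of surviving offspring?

8

Expected surviving offspring = c × s(c):
  c=4: 4 × 0.608 = 2.432
  c=5: 5 × 0.555 = 2.775
  c=6: 6 × 0.502 = 3.012
  c=7: 7 × 0.449 = 3.143
  c=8: 8 × 0.396 = 3.168
  c=9: 9 × 0.343 = 3.087
Maximum at c = 8 (3.168 surviving offspring).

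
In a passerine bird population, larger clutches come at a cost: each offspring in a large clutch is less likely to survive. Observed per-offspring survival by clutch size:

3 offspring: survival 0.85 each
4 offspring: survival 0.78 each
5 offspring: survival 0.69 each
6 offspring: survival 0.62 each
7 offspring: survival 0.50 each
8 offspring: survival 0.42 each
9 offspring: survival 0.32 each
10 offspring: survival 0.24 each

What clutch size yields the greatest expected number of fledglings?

Expected fledglings = c × s(c):
  c=3: 3 × 0.85 = 2.550
  c=4: 4 × 0.78 = 3.120
  c=5: 5 × 0.69 = 3.450
  c=6: 6 × 0.62 = 3.720
  c=7: 7 × 0.50 = 3.500
  c=8: 8 × 0.42 = 3.360
  c=9: 9 × 0.32 = 2.880
  c=10: 10 × 0.24 = 2.400
Maximum at c = 6 (3.720 fledglings).

6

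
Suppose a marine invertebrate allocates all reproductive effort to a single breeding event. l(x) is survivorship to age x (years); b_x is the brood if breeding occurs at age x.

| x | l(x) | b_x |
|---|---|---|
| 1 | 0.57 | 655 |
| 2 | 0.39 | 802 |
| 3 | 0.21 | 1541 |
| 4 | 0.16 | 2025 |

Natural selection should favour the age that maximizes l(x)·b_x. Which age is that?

Expected offspring if breeding at age x = l(x) × b_x:
  age 1: 0.57 × 655 = 373.350
  age 2: 0.39 × 802 = 312.780
  age 3: 0.21 × 1541 = 323.610
  age 4: 0.16 × 2025 = 324.000
Maximum at age 1 (373.350).

1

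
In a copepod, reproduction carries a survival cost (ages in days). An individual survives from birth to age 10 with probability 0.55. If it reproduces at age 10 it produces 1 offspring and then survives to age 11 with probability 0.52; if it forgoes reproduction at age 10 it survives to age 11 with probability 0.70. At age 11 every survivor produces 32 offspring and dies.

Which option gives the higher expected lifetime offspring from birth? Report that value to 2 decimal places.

breed at age 10: R₀ = 0.55 × (1 + 0.52 × 32) = 0.55 × 17.6400 = 9.7020
delay to age 11: R₀ = 0.55 × (0.70 × 32) = 0.55 × 22.4000 = 12.3200
Higher: delay to age 11 (12.3200).

12.32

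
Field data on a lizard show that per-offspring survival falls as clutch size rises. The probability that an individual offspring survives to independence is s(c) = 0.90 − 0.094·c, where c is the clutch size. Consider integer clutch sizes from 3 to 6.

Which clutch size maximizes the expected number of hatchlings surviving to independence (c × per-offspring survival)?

Expected hatchlings surviving to independence = c × s(c):
  c=3: 3 × 0.618 = 1.854
  c=4: 4 × 0.524 = 2.096
  c=5: 5 × 0.430 = 2.150
  c=6: 6 × 0.336 = 2.016
Maximum at c = 5 (2.150 hatchlings surviving to independence).

5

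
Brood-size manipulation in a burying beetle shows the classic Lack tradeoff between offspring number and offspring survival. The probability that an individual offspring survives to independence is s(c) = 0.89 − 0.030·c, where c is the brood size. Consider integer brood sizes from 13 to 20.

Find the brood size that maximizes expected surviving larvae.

15

Expected surviving larvae = c × s(c):
  c=13: 13 × 0.500 = 6.500
  c=14: 14 × 0.470 = 6.580
  c=15: 15 × 0.440 = 6.600
  c=16: 16 × 0.410 = 6.560
  c=17: 17 × 0.380 = 6.460
  c=18: 18 × 0.350 = 6.300
  c=19: 19 × 0.320 = 6.080
  c=20: 20 × 0.290 = 5.800
Maximum at c = 15 (6.600 surviving larvae).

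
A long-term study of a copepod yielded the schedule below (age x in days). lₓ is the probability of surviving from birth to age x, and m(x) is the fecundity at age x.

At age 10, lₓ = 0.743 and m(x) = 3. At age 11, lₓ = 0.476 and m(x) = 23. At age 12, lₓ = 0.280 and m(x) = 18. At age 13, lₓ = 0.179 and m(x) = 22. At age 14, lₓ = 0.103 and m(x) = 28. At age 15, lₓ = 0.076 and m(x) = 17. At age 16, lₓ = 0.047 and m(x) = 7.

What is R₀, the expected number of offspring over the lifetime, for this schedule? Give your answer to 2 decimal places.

26.66

R₀ = Σ lₓ m(x):
  age 10: 0.743 × 3 = 2.2290
  age 11: 0.476 × 23 = 10.9480
  age 12: 0.280 × 18 = 5.0400
  age 13: 0.179 × 22 = 3.9380
  age 14: 0.103 × 28 = 2.8840
  age 15: 0.076 × 17 = 1.2920
  age 16: 0.047 × 7 = 0.3290
R₀ = 2.2290 + 10.9480 + 5.0400 + 3.9380 + 2.8840 + 1.2920 + 0.3290 = 26.6600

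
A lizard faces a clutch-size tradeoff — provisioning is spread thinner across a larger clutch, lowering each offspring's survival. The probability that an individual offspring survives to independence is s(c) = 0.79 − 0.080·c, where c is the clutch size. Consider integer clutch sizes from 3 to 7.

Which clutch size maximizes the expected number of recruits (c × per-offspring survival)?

5

Expected recruits = c × s(c):
  c=3: 3 × 0.550 = 1.650
  c=4: 4 × 0.470 = 1.880
  c=5: 5 × 0.390 = 1.950
  c=6: 6 × 0.310 = 1.860
  c=7: 7 × 0.230 = 1.610
Maximum at c = 5 (1.950 recruits).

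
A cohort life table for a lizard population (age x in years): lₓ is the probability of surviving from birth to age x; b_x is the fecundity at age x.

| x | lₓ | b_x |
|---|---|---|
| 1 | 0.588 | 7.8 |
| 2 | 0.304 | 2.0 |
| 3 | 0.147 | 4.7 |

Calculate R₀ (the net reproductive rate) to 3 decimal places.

R₀ = Σ lₓ b_x:
  age 1: 0.588 × 7.8 = 4.5864
  age 2: 0.304 × 2.0 = 0.6080
  age 3: 0.147 × 4.7 = 0.6909
R₀ = 4.5864 + 0.6080 + 0.6909 = 5.8853

5.885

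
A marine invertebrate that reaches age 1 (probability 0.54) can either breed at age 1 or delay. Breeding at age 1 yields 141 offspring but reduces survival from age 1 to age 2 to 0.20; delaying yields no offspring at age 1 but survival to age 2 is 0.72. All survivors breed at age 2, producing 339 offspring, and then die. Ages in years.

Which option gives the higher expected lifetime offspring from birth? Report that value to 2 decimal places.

131.80

breed at age 1: R₀ = 0.54 × (141 + 0.20 × 339) = 0.54 × 208.8000 = 112.7520
delay to age 2: R₀ = 0.54 × (0.72 × 339) = 0.54 × 244.0800 = 131.8032
Higher: delay to age 2 (131.8032).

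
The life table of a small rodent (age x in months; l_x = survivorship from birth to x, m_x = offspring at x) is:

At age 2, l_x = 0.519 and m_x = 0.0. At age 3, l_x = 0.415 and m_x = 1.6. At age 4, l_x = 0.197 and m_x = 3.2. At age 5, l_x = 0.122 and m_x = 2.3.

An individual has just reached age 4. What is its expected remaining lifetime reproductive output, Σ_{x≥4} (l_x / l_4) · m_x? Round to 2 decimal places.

l_4 = 0.197. Conditional survival from age 4 to x is l_x / l_4.
  x=4: (0.197/0.197) × 3.2 = 3.2000
  x=5: (0.122/0.197) × 2.3 = 1.4244
Sum = 3.2000 + 1.4244 = 4.6244

4.62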